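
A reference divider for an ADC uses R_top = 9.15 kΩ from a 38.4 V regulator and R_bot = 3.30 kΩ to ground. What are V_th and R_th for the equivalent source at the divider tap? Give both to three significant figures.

V_th is the open-circuit tap voltage: 38.4 × 3.30/(9.15 + 3.30) = 10.2 V.
With the supply zeroed, R_top and R_bot appear in parallel from the tap: R_th = R_top‖R_bot = (9.15 × 3.30)/12.45 = 2.43 kΩ.

V_th = 10.2 V, R_th = 2.43 kΩ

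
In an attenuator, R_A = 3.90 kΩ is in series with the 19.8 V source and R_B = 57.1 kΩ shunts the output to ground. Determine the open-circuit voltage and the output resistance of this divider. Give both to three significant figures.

V_th is the open-circuit tap voltage: 19.8 × 57.1/(3.90 + 57.1) = 18.5 V.
With the supply zeroed, R_A and R_B appear in parallel from the tap: R_th = R_A‖R_B = (3.90 × 57.1)/61.00 = 3.65 kΩ.

V_th = 18.5 V, R_th = 3.65 kΩ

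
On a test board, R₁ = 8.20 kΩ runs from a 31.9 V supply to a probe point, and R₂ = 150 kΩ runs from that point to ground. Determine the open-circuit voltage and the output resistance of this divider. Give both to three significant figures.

V_th is the open-circuit tap voltage: 31.9 × 150/(8.20 + 150) = 30.2 V.
With the supply zeroed, R₁ and R₂ appear in parallel from the tap: R_th = R₁‖R₂ = (8.20 × 150)/158.2 = 7.77 kΩ.

V_th = 30.2 V, R_th = 7.77 kΩ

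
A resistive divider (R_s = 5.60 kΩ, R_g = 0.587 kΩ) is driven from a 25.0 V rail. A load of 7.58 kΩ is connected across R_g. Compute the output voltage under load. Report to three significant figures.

The load sits in parallel with R_g: R_g‖R_L = (587 × 7580) / (587 + 7580) = 544.8 Ω.
V_out = 25.0 × 544.8 / (5600 + 544.8) = 25.0 × 544.8/6145 = 2.22 V.

V_out ≈ 2.22 V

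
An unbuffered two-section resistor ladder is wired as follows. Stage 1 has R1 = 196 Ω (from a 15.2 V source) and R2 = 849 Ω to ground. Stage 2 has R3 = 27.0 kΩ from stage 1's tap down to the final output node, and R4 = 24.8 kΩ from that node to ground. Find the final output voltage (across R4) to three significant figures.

Stage 2 presents R3+R4 = 51800 Ω as a load on stage 1's tap.
Stage 1's lower leg becomes R2‖(R3+R4) = 835.3 Ω, so V_mid = 15.2 × 835.3/1031 = 12.31 V.
Stage 2 is itself unloaded: V_out = V_mid × R4/(R3+R4) = 12.31 × 24800/51800 = 5.89 V.

V_out ≈ 5.89 V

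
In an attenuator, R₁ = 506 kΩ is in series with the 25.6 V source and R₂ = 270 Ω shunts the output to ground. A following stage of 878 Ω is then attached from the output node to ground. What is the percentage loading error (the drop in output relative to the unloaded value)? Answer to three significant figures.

The divider's output (Thévenin) resistance is R₁‖R₂ = 269.9 Ω.
Fractional drop under load = R_th/(R_th + R_L) = 269.9 / (269.9 + 878) = 0.2351.
So the output falls by 23.5 %.

23.5 %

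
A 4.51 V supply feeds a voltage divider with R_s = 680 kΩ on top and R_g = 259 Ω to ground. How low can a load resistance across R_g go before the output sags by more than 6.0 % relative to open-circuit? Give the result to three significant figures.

Output resistance R_th = R_s‖R_g = (680000 × 259)/680300 = 258.9 Ω.
The fractional drop is R_th/(R_th + R_L); requiring this ≤ 0.0600 gives R_L ≥ R_th(1/0.0600 − 1) = 258.9 × 15.67 = 4.06 kΩ.

R_L(min) ≈ 4.06 kΩ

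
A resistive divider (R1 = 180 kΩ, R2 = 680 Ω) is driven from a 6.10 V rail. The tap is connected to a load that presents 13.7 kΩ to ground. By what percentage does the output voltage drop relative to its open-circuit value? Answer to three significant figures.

The divider's output (Thévenin) resistance is R1‖R2 = 677.4 Ω.
Fractional drop under load = R_th/(R_th + R_L) = 677.4 / (677.4 + 13700) = 0.04712.
So the output falls by 4.71 %.

4.71 %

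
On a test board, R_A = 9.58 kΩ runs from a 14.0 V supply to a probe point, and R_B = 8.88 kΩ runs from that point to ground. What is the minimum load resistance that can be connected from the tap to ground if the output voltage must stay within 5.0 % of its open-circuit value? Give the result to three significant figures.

Output resistance R_th = R_A‖R_B = (9.58 × 8.88)/18.46 = 4.608 kΩ.
The fractional drop is R_th/(R_th + R_L); requiring this ≤ 0.0500 gives R_L ≥ R_th(1/0.0500 − 1) = 4.608 × 19.00 = 87.6 kΩ.

R_L(min) ≈ 87.6 kΩ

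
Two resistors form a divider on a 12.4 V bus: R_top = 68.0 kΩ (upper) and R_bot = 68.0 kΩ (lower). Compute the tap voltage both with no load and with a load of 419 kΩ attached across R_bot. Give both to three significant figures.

Open-circuit: V = 12.4 × 68.0/(68.0 + 68.0) = 6.20 V.
With the load, R_bot becomes R_bot‖R_L = 58.51 kΩ, so V = 12.4 × 58.51/126.5 = 5.73 V.

Unloaded: 6.20 V; loaded: 5.73 V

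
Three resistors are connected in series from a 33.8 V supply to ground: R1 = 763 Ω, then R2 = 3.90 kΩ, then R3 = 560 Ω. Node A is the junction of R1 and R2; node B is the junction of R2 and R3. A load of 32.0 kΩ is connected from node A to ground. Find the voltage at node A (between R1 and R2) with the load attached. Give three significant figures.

Below node A the series string R2+R3 = 4460 Ω sits in parallel with the 32000 Ω load: 3914 Ω.
V_A = 33.8 × 3914/(763 + 3914) = 28.3 V.

V ≈ 28.3 V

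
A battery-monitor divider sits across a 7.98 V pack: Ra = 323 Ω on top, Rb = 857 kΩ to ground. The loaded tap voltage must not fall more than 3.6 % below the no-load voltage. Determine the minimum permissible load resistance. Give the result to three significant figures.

R_L(min) ≈ 8.65 kΩ

Output resistance R_th = Ra‖Rb = (323 × 857000)/857300 = 322.9 Ω.
The fractional drop is R_th/(R_th + R_L); requiring this ≤ 0.0360 gives R_L ≥ R_th(1/0.0360 − 1) = 322.9 × 26.78 = 8.65 kΩ.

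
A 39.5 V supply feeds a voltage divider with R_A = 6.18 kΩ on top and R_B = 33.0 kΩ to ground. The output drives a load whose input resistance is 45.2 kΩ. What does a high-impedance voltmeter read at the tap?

V_out ≈ 29.8 V

The load sits in parallel with R_B: R_B‖R_L = (33.0 × 45.2) / (33.0 + 45.2) = 19.07 kΩ.
V_out = 39.5 × 19.07 / (6.18 + 19.07) = 39.5 × 19.07/25.25 = 29.8 V.
(Unloaded it would have been 33.3 V.)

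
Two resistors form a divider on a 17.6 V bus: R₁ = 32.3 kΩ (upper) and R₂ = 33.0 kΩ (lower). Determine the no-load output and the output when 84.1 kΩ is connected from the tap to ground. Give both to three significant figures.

Open-circuit: V = 17.6 × 33.0/(32.3 + 33.0) = 8.89 V.
With the load, R₂ becomes R₂‖R_L = 23.70 kΩ, so V = 17.6 × 23.70/56.00 = 7.45 V.

Unloaded: 8.89 V; loaded: 7.45 V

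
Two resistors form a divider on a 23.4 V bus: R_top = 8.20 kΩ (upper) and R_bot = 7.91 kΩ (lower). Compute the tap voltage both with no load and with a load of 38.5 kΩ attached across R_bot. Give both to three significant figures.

Open-circuit: V = 23.4 × 7.91/(8.20 + 7.91) = 11.5 V.
With the load, R_bot becomes R_bot‖R_L = 6.562 kΩ, so V = 23.4 × 6.562/14.76 = 10.4 V.

Unloaded: 11.5 V; loaded: 10.4 V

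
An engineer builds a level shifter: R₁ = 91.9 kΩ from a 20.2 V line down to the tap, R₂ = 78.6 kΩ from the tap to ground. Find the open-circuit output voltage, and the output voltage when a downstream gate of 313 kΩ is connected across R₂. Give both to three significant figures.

Open-circuit: V = 20.2 × 78.6/(91.9 + 78.6) = 9.31 V.
With the load, R₂ becomes R₂‖R_L = 62.82 kΩ, so V = 20.2 × 62.82/154.7 = 8.20 V.

Unloaded: 9.31 V; loaded: 8.20 V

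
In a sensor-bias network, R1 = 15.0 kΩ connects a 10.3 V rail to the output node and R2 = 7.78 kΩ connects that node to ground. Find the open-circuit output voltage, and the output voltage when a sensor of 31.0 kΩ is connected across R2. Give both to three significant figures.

Unloaded: 3.52 V; loaded: 3.02 V

Open-circuit: V = 10.3 × 7.78/(15.0 + 7.78) = 3.52 V.
With the load, R2 becomes R2‖R_L = 6.219 kΩ, so V = 10.3 × 6.219/21.22 = 3.02 V.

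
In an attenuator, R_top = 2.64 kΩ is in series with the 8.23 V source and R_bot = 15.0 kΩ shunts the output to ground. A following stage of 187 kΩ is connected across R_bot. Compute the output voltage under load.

The load sits in parallel with R_bot: R_bot‖R_L = (15.0 × 187) / (15.0 + 187) = 13.89 kΩ.
V_out = 8.23 × 13.89 / (2.64 + 13.89) = 8.23 × 13.89/16.53 = 6.92 V.
(Unloaded it would have been 7.00 V.)

V_out ≈ 6.92 V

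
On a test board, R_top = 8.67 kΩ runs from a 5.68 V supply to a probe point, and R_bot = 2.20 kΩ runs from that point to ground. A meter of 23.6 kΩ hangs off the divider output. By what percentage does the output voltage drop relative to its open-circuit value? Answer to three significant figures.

6.92 %

The divider's output (Thévenin) resistance is R_top‖R_bot = 1.755 kΩ.
Fractional drop under load = R_th/(R_th + R_L) = 1.755 / (1.755 + 23.6) = 0.06921.
So the output falls by 6.92 %.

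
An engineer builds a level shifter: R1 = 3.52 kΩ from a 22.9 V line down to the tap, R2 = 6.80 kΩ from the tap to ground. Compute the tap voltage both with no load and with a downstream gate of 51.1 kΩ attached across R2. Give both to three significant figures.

Open-circuit: V = 22.9 × 6.80/(3.52 + 6.80) = 15.1 V.
With the load, R2 becomes R2‖R_L = 6.001 kΩ, so V = 22.9 × 6.001/9.521 = 14.4 V.

Unloaded: 15.1 V; loaded: 14.4 V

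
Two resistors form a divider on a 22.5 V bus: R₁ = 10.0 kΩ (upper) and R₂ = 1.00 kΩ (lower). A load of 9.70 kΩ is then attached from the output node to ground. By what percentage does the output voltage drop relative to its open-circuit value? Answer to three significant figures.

8.57 %

The divider's output (Thévenin) resistance is R₁‖R₂ = 0.9091 kΩ.
Fractional drop under load = R_th/(R_th + R_L) = 0.9091 / (0.9091 + 9.70) = 0.08569.
So the output falls by 8.57 %.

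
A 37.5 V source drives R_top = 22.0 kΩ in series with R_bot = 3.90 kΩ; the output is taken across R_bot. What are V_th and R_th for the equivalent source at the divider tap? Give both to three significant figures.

V_th = 5.65 V, R_th = 3.31 kΩ

V_th is the open-circuit tap voltage: 37.5 × 3.90/(22.0 + 3.90) = 5.65 V.
With the supply zeroed, R_top and R_bot appear in parallel from the tap: R_th = R_top‖R_bot = (22.0 × 3.90)/25.90 = 3.31 kΩ.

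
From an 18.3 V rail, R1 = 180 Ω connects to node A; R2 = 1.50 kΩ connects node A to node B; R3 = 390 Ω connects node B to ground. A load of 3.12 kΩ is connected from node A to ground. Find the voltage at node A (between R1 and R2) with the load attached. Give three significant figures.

Below node A the series string R2+R3 = 1890 Ω sits in parallel with the 3120 Ω load: 1177 Ω.
V_A = 18.3 × 1177/(180 + 1177) = 15.9 V.

V ≈ 15.9 V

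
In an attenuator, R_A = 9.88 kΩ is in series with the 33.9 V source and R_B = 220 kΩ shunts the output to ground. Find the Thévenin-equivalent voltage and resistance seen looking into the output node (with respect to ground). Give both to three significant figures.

V_th = 32.4 V, R_th = 9.46 kΩ

V_th is the open-circuit tap voltage: 33.9 × 220/(9.88 + 220) = 32.4 V.
With the supply zeroed, R_A and R_B appear in parallel from the tap: R_th = R_A‖R_B = (9.88 × 220)/229.9 = 9.46 kΩ.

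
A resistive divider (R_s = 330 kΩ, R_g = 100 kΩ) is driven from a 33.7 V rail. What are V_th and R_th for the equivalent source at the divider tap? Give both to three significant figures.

V_th is the open-circuit tap voltage: 33.7 × 100/(330 + 100) = 7.84 V.
With the supply zeroed, R_s and R_g appear in parallel from the tap: R_th = R_s‖R_g = (330 × 100)/430.0 = 76.7 kΩ.

V_th = 7.84 V, R_th = 76.7 kΩ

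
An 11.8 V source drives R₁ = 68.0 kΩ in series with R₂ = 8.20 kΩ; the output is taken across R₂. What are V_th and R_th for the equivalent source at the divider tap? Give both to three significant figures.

V_th is the open-circuit tap voltage: 11.8 × 8.20/(68.0 + 8.20) = 1.27 V.
With the supply zeroed, R₁ and R₂ appear in parallel from the tap: R_th = R₁‖R₂ = (68.0 × 8.20)/76.20 = 7.32 kΩ.

V_th = 1.27 V, R_th = 7.32 kΩ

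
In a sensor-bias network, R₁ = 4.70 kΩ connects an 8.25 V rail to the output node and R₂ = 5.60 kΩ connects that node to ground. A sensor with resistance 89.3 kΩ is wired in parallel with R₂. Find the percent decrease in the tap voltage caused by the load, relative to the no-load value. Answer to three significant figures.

The divider's output (Thévenin) resistance is R₁‖R₂ = 2.555 kΩ.
Fractional drop under load = R_th/(R_th + R_L) = 2.555 / (2.555 + 89.3) = 0.02782.
So the output falls by 2.78 %.

2.78 %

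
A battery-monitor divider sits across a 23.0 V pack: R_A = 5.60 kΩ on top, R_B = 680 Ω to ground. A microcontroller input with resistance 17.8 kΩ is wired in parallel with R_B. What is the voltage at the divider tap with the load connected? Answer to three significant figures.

The load sits in parallel with R_B: R_B‖R_L = (680 × 17800) / (680 + 17800) = 655.0 Ω.
V_out = 23.0 × 655.0 / (5600 + 655.0) = 23.0 × 655.0/6255 = 2.41 V.

V_out ≈ 2.41 V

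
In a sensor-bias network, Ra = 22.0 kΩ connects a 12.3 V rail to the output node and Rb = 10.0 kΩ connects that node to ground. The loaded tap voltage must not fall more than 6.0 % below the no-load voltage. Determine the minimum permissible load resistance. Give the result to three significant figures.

Output resistance R_th = Ra‖Rb = (22.0 × 10.0)/32.00 = 6.875 kΩ.
The fractional drop is R_th/(R_th + R_L); requiring this ≤ 0.0600 gives R_L ≥ R_th(1/0.0600 − 1) = 6.875 × 15.67 = 108 kΩ.

R_L(min) ≈ 108 kΩ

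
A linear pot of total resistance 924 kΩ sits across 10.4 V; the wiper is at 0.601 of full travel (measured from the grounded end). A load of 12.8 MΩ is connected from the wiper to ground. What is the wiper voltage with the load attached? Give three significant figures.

V ≈ 6.14 V

The wiper splits the pot into (1−α)R = 368.7 kΩ above and αR = 555.3 kΩ below.
Lower section ‖ load = 532.2 kΩ.
V_wiper = 10.4 × 532.2/(368.7 + 532.2) = 6.14 V.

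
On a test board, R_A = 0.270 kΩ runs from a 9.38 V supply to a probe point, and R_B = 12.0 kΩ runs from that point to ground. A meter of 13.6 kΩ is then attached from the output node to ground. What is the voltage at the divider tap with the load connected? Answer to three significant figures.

V_out ≈ 9.00 V

The load sits in parallel with R_B: R_B‖R_L = (12000 × 13600) / (12000 + 13600) = 6375 Ω.
V_out = 9.38 × 6375 / (270 + 6375) = 9.38 × 6375/6645 = 9.00 V.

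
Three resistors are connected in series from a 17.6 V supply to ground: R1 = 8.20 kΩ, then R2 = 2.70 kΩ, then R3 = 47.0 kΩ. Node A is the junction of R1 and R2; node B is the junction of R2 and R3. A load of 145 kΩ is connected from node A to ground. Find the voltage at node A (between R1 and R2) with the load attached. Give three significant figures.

V ≈ 14.4 V

Below node A the series string R2+R3 = 49.70 kΩ sits in parallel with the 145 kΩ load: 37.01 kΩ.
V_A = 17.6 × 37.01/(8.20 + 37.01) = 14.4 V.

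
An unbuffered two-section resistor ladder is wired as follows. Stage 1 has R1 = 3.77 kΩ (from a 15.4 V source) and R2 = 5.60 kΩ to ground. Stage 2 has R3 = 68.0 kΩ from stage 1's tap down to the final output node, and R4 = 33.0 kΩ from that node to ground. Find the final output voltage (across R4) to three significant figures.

Stage 2 presents R3+R4 = 101.0 kΩ as a load on stage 1's tap.
Stage 1's lower leg becomes R2‖(R3+R4) = 5.306 kΩ, so V_mid = 15.4 × 5.306/9.076 = 9.003 V.
Stage 2 is itself unloaded: V_out = V_mid × R4/(R3+R4) = 9.003 × 33.0/101.0 = 2.94 V.

V_out ≈ 2.94 V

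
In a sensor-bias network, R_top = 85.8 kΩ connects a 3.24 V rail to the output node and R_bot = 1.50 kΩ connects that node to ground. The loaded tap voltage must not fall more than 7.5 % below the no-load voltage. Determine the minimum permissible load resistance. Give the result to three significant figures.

Output resistance R_th = R_top‖R_bot = (85.8 × 1.50)/87.30 = 1.474 kΩ.
The fractional drop is R_th/(R_th + R_L); requiring this ≤ 0.0750 gives R_L ≥ R_th(1/0.0750 − 1) = 1.474 × 12.33 = 18.2 kΩ.

R_L(min) ≈ 18.2 kΩ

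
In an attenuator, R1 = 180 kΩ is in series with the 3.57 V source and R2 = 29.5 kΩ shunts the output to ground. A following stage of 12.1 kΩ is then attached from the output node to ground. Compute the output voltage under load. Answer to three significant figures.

V_out ≈ 0.162 V

The load sits in parallel with R2: R2‖R_L = (29.5 × 12.1) / (29.5 + 12.1) = 8.581 kΩ.
V_out = 3.57 × 8.581 / (180 + 8.581) = 3.57 × 8.581/188.6 = 0.162 V.
(Unloaded it would have been 0.503 V.)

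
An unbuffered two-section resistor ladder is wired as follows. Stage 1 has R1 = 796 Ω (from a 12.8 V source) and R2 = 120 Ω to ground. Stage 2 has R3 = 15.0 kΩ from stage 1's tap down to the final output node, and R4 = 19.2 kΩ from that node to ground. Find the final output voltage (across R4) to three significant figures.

Stage 2 presents R3+R4 = 34200 Ω as a load on stage 1's tap.
Stage 1's lower leg becomes R2‖(R3+R4) = 119.6 Ω, so V_mid = 12.8 × 119.6/915.6 = 1.672 V.
Stage 2 is itself unloaded: V_out = V_mid × R4/(R3+R4) = 1.672 × 19200/34200 = 0.939 V.

V_out ≈ 0.939 V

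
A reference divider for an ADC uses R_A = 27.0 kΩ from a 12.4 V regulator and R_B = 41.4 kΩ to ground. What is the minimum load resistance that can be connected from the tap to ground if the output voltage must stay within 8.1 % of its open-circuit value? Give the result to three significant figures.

Output resistance R_th = R_A‖R_B = (27.0 × 41.4)/68.40 = 16.34 kΩ.
The fractional drop is R_th/(R_th + R_L); requiring this ≤ 0.0810 gives R_L ≥ R_th(1/0.0810 − 1) = 16.34 × 11.35 = 185 kΩ.

R_L(min) ≈ 185 kΩ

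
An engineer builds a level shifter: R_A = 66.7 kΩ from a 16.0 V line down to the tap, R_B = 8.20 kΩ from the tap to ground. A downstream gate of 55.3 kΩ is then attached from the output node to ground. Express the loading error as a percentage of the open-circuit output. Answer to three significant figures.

The divider's output (Thévenin) resistance is R_A‖R_B = 7.302 kΩ.
Fractional drop under load = R_th/(R_th + R_L) = 7.302 / (7.302 + 55.3) = 0.1166.
So the output falls by 11.7 %.

11.7 %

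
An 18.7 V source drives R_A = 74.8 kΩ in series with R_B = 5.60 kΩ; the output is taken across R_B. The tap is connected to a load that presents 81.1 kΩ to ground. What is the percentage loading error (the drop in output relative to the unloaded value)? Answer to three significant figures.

The divider's output (Thévenin) resistance is R_A‖R_B = 5.210 kΩ.
Fractional drop under load = R_th/(R_th + R_L) = 5.210 / (5.210 + 81.1) = 0.06036.
So the output falls by 6.04 %.

6.04 %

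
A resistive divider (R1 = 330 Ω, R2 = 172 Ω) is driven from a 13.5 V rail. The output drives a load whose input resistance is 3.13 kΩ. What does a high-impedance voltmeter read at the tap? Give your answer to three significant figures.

The load sits in parallel with R2: R2‖R_L = (172 × 3130) / (172 + 3130) = 163.0 Ω.
V_out = 13.5 × 163.0 / (330 + 163.0) = 13.5 × 163.0/493.0 = 4.46 V.

V_out ≈ 4.46 V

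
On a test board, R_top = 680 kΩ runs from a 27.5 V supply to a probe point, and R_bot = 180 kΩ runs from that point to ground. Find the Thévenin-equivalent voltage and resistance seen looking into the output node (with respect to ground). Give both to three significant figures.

V_th is the open-circuit tap voltage: 27.5 × 180/(680 + 180) = 5.76 V.
With the supply zeroed, R_top and R_bot appear in parallel from the tap: R_th = R_top‖R_bot = (680 × 180)/860.0 = 142 kΩ.

V_th = 5.76 V, R_th = 142 kΩ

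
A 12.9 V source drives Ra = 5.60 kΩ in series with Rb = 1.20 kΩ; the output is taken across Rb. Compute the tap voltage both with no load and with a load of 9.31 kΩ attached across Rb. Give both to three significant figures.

Unloaded: 2.28 V; loaded: 2.06 V

Open-circuit: V = 12.9 × 1.20/(5.60 + 1.20) = 2.28 V.
With the load, Rb becomes Rb‖R_L = 1.063 kΩ, so V = 12.9 × 1.063/6.663 = 2.06 V.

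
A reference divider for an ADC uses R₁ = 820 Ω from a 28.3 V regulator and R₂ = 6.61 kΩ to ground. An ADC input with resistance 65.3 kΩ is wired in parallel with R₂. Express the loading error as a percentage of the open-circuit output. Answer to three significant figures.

1.10 %

The divider's output (Thévenin) resistance is R₁‖R₂ = 729.5 Ω.
Fractional drop under load = R_th/(R_th + R_L) = 729.5 / (729.5 + 65300) = 0.01105.
So the output falls by 1.10 %.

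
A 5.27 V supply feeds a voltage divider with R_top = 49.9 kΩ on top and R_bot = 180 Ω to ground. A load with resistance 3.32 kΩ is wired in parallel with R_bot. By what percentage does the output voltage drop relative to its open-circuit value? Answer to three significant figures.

5.13 %

The divider's output (Thévenin) resistance is R_top‖R_bot = 179.4 Ω.
Fractional drop under load = R_th/(R_th + R_L) = 179.4 / (179.4 + 3320) = 0.05125.
So the output falls by 5.13 %.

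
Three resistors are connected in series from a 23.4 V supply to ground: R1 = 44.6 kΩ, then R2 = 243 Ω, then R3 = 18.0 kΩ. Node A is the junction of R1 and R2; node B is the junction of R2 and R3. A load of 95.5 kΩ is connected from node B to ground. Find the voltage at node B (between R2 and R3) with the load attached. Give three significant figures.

At node B, R3 is in parallel with the load: R3‖R_L = 15150 Ω.
Below node A the resistance is R2 + (R3‖R_L) = 15390 Ω, so V_A = 23.4 × 15390/59990 = 6.003 V.
Then V_B = V_A × (R3‖R_L)/(R2 + R3‖R_L) = 6.003 × 15150/15390 = 5.91 V.

V ≈ 5.91 V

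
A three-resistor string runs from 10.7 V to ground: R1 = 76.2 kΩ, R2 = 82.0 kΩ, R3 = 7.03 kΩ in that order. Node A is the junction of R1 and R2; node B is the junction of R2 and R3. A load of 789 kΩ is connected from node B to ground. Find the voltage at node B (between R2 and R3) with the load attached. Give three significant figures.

V ≈ 0.451 V

At node B, R3 is in parallel with the load: R3‖R_L = 6.968 kΩ.
Below node A the resistance is R2 + (R3‖R_L) = 88.97 kΩ, so V_A = 10.7 × 88.97/165.2 = 5.764 V.
Then V_B = V_A × (R3‖R_L)/(R2 + R3‖R_L) = 5.764 × 6.968/88.97 = 0.451 V.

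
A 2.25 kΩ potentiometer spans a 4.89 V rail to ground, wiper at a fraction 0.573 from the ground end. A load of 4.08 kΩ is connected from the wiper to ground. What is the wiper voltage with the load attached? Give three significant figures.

The wiper splits the pot into (1−α)R = 960.8 Ω above and αR = 1289 Ω below.
Lower section ‖ load = 979.7 Ω.
V_wiper = 4.89 × 979.7/(960.8 + 979.7) = 2.47 V.

V ≈ 2.47 V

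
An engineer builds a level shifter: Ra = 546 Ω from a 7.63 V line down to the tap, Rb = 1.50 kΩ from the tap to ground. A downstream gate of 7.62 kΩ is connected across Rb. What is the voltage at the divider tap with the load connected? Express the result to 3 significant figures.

The load sits in parallel with Rb: Rb‖R_L = (1500 × 7620) / (1500 + 7620) = 1253 Ω.
V_out = 7.63 × 1253 / (546 + 1253) = 7.63 × 1253/1799 = 5.31 V.

V_out ≈ 5.31 V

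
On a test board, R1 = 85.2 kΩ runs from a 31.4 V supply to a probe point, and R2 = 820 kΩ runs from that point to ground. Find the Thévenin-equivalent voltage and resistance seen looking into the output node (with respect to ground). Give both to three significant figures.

V_th is the open-circuit tap voltage: 31.4 × 820/(85.2 + 820) = 28.4 V.
With the supply zeroed, R1 and R2 appear in parallel from the tap: R_th = R1‖R2 = (85.2 × 820)/905.2 = 77.2 kΩ.

V_th = 28.4 V, R_th = 77.2 kΩ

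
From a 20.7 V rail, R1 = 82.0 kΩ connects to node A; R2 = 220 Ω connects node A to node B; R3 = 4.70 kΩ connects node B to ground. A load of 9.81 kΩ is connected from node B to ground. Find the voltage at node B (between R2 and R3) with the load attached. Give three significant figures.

At node B, R3 is in parallel with the load: R3‖R_L = 3178 Ω.
Below node A the resistance is R2 + (R3‖R_L) = 3398 Ω, so V_A = 20.7 × 3398/85400 = 0.8236 V.
Then V_B = V_A × (R3‖R_L)/(R2 + R3‖R_L) = 0.8236 × 3178/3398 = 0.770 V.

V ≈ 0.770 V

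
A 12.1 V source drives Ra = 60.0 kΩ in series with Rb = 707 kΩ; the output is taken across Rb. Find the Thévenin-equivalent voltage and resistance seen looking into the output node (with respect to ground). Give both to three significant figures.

V_th = 11.2 V, R_th = 55.3 kΩ

V_th is the open-circuit tap voltage: 12.1 × 707/(60.0 + 707) = 11.2 V.
With the supply zeroed, Ra and Rb appear in parallel from the tap: R_th = Ra‖Rb = (60.0 × 707)/767.0 = 55.3 kΩ.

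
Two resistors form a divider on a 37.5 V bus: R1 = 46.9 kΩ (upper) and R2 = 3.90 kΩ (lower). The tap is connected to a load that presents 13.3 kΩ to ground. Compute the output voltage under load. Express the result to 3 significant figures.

The load sits in parallel with R2: R2‖R_L = (3.90 × 13.3) / (3.90 + 13.3) = 3.016 kΩ.
V_out = 37.5 × 3.016 / (46.9 + 3.016) = 37.5 × 3.016/49.92 = 2.27 V.

V_out ≈ 2.27 V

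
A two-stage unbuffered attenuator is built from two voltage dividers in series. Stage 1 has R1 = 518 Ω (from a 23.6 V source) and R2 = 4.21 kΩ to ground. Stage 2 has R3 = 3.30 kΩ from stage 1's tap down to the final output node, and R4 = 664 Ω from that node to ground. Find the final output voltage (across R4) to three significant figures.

V_out ≈ 3.15 V

Stage 2 presents R3+R4 = 3964 Ω as a load on stage 1's tap.
Stage 1's lower leg becomes R2‖(R3+R4) = 2042 Ω, so V_mid = 23.6 × 2042/2560 = 18.82 V.
Stage 2 is itself unloaded: V_out = V_mid × R4/(R3+R4) = 18.82 × 664/3964 = 3.15 V.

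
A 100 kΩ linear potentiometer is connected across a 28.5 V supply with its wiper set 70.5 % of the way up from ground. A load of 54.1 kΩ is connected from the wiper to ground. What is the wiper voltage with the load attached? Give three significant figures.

V ≈ 14.5 V

The wiper splits the pot into (1−α)R = 29.50 kΩ above and αR = 70.50 kΩ below.
Lower section ‖ load = 30.61 kΩ.
V_wiper = 28.5 × 30.61/(29.50 + 30.61) = 14.5 V.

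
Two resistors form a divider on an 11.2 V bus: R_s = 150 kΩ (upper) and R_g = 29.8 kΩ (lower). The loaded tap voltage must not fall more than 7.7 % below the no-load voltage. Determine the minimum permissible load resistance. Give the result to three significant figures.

Output resistance R_th = R_s‖R_g = (150 × 29.8)/179.8 = 24.86 kΩ.
The fractional drop is R_th/(R_th + R_L); requiring this ≤ 0.0770 gives R_L ≥ R_th(1/0.0770 − 1) = 24.86 × 11.99 = 298 kΩ.

R_L(min) ≈ 298 kΩ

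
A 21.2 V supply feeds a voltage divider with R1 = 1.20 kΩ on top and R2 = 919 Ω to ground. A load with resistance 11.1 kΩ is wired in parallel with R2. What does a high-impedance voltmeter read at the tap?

The load sits in parallel with R2: R2‖R_L = (919 × 11100) / (919 + 11100) = 848.7 Ω.
V_out = 21.2 × 848.7 / (1200 + 848.7) = 21.2 × 848.7/2049 = 8.78 V.
(Unloaded it would have been 9.19 V.)

V_out ≈ 8.78 V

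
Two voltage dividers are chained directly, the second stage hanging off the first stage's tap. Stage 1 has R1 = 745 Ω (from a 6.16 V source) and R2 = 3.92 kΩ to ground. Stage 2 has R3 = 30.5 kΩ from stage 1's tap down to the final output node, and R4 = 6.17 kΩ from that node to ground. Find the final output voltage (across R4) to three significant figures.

Stage 2 presents R3+R4 = 36670 Ω as a load on stage 1's tap.
Stage 1's lower leg becomes R2‖(R3+R4) = 3541 Ω, so V_mid = 6.16 × 3541/4286 = 5.089 V.
Stage 2 is itself unloaded: V_out = V_mid × R4/(R3+R4) = 5.089 × 6170/36670 = 0.856 V.

V_out ≈ 0.856 V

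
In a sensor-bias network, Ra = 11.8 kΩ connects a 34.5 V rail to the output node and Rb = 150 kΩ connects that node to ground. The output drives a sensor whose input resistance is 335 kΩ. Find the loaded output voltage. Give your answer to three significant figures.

V_out ≈ 31.0 V

The load sits in parallel with Rb: Rb‖R_L = (150 × 335) / (150 + 335) = 103.6 kΩ.
V_out = 34.5 × 103.6 / (11.8 + 103.6) = 34.5 × 103.6/115.4 = 31.0 V.
(Unloaded it would have been 32.0 V.)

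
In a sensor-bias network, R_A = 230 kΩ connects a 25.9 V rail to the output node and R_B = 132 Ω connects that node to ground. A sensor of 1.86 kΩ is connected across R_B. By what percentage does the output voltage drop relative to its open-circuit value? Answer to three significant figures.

6.62 %

The divider's output (Thévenin) resistance is R_A‖R_B = 131.9 Ω.
Fractional drop under load = R_th/(R_th + R_L) = 131.9 / (131.9 + 1860) = 0.06623.
So the output falls by 6.62 %.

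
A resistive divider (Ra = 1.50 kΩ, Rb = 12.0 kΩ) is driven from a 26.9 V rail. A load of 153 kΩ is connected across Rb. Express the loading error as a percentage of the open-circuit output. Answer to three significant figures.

The divider's output (Thévenin) resistance is Ra‖Rb = 1.333 kΩ.
Fractional drop under load = R_th/(R_th + R_L) = 1.333 / (1.333 + 153) = 0.008639.
So the output falls by 0.864 %.

0.864 %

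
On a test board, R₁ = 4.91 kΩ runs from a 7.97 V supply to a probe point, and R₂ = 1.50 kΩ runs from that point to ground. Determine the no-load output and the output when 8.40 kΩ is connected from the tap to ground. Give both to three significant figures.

Unloaded: 1.87 V; loaded: 1.64 V

Open-circuit: V = 7.97 × 1.50/(4.91 + 1.50) = 1.87 V.
With the load, R₂ becomes R₂‖R_L = 1.273 kΩ, so V = 7.97 × 1.273/6.183 = 1.64 V.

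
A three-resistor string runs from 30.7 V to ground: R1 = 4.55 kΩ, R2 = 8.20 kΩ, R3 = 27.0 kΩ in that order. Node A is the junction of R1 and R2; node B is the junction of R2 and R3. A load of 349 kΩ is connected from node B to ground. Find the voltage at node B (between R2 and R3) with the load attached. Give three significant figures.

At node B, R3 is in parallel with the load: R3‖R_L = 25.06 kΩ.
Below node A the resistance is R2 + (R3‖R_L) = 33.26 kΩ, so V_A = 30.7 × 33.26/37.81 = 27.01 V.
Then V_B = V_A × (R3‖R_L)/(R2 + R3‖R_L) = 27.01 × 25.06/33.26 = 20.3 V.

V ≈ 20.3 V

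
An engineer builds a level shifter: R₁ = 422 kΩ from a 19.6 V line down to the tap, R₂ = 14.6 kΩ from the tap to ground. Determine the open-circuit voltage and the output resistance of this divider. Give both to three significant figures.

V_th = 0.655 V, R_th = 14.1 kΩ

V_th is the open-circuit tap voltage: 19.6 × 14.6/(422 + 14.6) = 0.655 V.
With the supply zeroed, R₁ and R₂ appear in parallel from the tap: R_th = R₁‖R₂ = (422 × 14.6)/436.6 = 14.1 kΩ.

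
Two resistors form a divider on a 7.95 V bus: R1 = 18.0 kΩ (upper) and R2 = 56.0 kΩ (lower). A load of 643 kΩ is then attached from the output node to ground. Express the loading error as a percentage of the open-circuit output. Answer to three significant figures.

The divider's output (Thévenin) resistance is R1‖R2 = 13.62 kΩ.
Fractional drop under load = R_th/(R_th + R_L) = 13.62 / (13.62 + 643) = 0.02075.
So the output falls by 2.07 %.

2.07 %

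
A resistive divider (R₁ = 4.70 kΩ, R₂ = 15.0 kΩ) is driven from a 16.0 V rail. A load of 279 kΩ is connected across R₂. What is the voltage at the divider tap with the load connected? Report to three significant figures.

V_out ≈ 12.0 V

The load sits in parallel with R₂: R₂‖R_L = (15.0 × 279) / (15.0 + 279) = 14.23 kΩ.
V_out = 16.0 × 14.23 / (4.70 + 14.23) = 16.0 × 14.23/18.93 = 12.0 V.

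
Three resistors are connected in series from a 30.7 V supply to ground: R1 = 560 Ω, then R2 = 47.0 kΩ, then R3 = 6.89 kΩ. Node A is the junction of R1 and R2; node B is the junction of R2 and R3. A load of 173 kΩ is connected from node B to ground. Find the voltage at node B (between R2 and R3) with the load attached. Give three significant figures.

At node B, R3 is in parallel with the load: R3‖R_L = 6626 Ω.
Below node A the resistance is R2 + (R3‖R_L) = 53630 Ω, so V_A = 30.7 × 53630/54190 = 30.38 V.
Then V_B = V_A × (R3‖R_L)/(R2 + R3‖R_L) = 30.38 × 6626/53630 = 3.75 V.

V ≈ 3.75 V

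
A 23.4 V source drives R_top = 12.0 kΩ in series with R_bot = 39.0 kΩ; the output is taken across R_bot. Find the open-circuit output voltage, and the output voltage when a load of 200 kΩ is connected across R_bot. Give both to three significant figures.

Unloaded: 17.9 V; loaded: 17.1 V

Open-circuit: V = 23.4 × 39.0/(12.0 + 39.0) = 17.9 V.
With the load, R_bot becomes R_bot‖R_L = 32.64 kΩ, so V = 23.4 × 32.64/44.64 = 17.1 V.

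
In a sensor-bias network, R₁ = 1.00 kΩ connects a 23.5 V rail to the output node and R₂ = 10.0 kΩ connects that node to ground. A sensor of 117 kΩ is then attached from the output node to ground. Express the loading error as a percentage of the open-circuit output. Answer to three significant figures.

The divider's output (Thévenin) resistance is R₁‖R₂ = 0.9091 kΩ.
Fractional drop under load = R_th/(R_th + R_L) = 0.9091 / (0.9091 + 117) = 0.007710.
So the output falls by 0.771 %.

0.771 %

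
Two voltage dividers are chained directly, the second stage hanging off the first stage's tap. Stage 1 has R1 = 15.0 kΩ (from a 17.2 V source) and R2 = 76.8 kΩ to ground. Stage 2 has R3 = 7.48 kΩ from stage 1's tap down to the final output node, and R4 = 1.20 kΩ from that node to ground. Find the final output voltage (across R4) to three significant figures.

V_out ≈ 0.813 V

Stage 2 presents R3+R4 = 8.680 kΩ as a load on stage 1's tap.
Stage 1's lower leg becomes R2‖(R3+R4) = 7.799 kΩ, so V_mid = 17.2 × 7.799/22.80 = 5.884 V.
Stage 2 is itself unloaded: V_out = V_mid × R4/(R3+R4) = 5.884 × 1.20/8.680 = 0.813 V.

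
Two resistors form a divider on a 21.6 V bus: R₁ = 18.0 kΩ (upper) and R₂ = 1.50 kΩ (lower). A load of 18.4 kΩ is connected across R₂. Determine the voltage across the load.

The load sits in parallel with R₂: R₂‖R_L = (1.50 × 18.4) / (1.50 + 18.4) = 1.387 kΩ.
V_out = 21.6 × 1.387 / (18.0 + 1.387) = 21.6 × 1.387/19.39 = 1.55 V.
(Unloaded it would have been 1.66 V.)

V_out ≈ 1.55 V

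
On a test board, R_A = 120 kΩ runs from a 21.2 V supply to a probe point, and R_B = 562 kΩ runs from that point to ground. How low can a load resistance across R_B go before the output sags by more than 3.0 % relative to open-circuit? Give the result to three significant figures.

Output resistance R_th = R_A‖R_B = (120 × 562)/682.0 = 98.89 kΩ.
The fractional drop is R_th/(R_th + R_L); requiring this ≤ 0.0300 gives R_L ≥ R_th(1/0.0300 − 1) = 98.89 × 32.33 = 3.20 MΩ.

R_L(min) ≈ 3.20 MΩ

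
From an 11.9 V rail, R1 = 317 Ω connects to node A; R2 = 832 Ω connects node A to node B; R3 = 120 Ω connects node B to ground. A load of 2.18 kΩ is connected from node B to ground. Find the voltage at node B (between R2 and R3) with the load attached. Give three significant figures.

At node B, R3 is in parallel with the load: R3‖R_L = 113.7 Ω.
Below node A the resistance is R2 + (R3‖R_L) = 945.7 Ω, so V_A = 11.9 × 945.7/1263 = 8.913 V.
Then V_B = V_A × (R3‖R_L)/(R2 + R3‖R_L) = 8.913 × 113.7/945.7 = 1.07 V.

V ≈ 1.07 V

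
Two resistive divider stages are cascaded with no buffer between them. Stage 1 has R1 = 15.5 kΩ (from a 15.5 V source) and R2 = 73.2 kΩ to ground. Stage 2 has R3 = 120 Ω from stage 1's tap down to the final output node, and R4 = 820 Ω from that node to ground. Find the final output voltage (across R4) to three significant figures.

V_out ≈ 0.764 V

Stage 2 presents R3+R4 = 940.0 Ω as a load on stage 1's tap.
Stage 1's lower leg becomes R2‖(R3+R4) = 928.1 Ω, so V_mid = 15.5 × 928.1/16430 = 0.8757 V.
Stage 2 is itself unloaded: V_out = V_mid × R4/(R3+R4) = 0.8757 × 820/940.0 = 0.764 V.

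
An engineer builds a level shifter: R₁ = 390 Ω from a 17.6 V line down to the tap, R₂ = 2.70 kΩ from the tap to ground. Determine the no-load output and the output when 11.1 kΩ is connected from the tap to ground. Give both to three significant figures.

Unloaded: 15.4 V; loaded: 14.9 V

Open-circuit: V = 17.6 × 2700/(390 + 2700) = 15.4 V.
With the load, R₂ becomes R₂‖R_L = 2172 Ω, so V = 17.6 × 2172/2562 = 14.9 V.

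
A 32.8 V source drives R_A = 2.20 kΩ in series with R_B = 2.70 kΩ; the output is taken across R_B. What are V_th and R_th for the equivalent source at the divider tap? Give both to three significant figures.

V_th = 18.1 V, R_th = 1.21 kΩ

V_th is the open-circuit tap voltage: 32.8 × 2.70/(2.20 + 2.70) = 18.1 V.
With the supply zeroed, R_A and R_B appear in parallel from the tap: R_th = R_A‖R_B = (2.20 × 2.70)/4.900 = 1.21 kΩ.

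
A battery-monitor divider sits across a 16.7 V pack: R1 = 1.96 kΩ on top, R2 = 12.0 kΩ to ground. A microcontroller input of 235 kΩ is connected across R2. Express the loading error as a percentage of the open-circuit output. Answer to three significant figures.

The divider's output (Thévenin) resistance is R1‖R2 = 1.685 kΩ.
Fractional drop under load = R_th/(R_th + R_L) = 1.685 / (1.685 + 235) = 0.007118.
So the output falls by 0.712 %.

0.712 %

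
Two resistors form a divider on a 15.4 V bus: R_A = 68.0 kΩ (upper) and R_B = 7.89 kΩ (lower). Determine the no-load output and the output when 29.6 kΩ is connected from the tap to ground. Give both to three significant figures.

Open-circuit: V = 15.4 × 7.89/(68.0 + 7.89) = 1.60 V.
With the load, R_B becomes R_B‖R_L = 6.230 kΩ, so V = 15.4 × 6.230/74.23 = 1.29 V.

Unloaded: 1.60 V; loaded: 1.29 V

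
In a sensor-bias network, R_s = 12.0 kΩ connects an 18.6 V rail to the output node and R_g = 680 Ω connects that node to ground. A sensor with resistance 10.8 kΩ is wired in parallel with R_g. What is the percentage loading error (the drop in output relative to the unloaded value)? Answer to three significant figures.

5.62 %

The divider's output (Thévenin) resistance is R_s‖R_g = 643.5 Ω.
Fractional drop under load = R_th/(R_th + R_L) = 643.5 / (643.5 + 10800) = 0.05624.
So the output falls by 5.62 %.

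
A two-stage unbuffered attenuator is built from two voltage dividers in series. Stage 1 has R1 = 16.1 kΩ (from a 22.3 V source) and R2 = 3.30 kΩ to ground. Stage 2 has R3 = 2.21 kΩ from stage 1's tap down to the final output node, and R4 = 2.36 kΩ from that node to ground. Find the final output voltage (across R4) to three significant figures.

V_out ≈ 1.22 V

Stage 2 presents R3+R4 = 4.570 kΩ as a load on stage 1's tap.
Stage 1's lower leg becomes R2‖(R3+R4) = 1.916 kΩ, so V_mid = 22.3 × 1.916/18.02 = 2.372 V.
Stage 2 is itself unloaded: V_out = V_mid × R4/(R3+R4) = 2.372 × 2.36/4.570 = 1.22 V.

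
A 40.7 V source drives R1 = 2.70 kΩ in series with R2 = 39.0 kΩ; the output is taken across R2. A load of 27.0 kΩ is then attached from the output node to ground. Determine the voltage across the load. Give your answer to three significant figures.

The load sits in parallel with R2: R2‖R_L = (39.0 × 27.0) / (39.0 + 27.0) = 15.95 kΩ.
V_out = 40.7 × 15.95 / (2.70 + 15.95) = 40.7 × 15.95/18.65 = 34.8 V.
(Unloaded it would have been 38.1 V.)

V_out ≈ 34.8 V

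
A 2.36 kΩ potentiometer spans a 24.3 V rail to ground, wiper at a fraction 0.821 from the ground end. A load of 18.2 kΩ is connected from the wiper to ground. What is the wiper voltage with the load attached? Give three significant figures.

V ≈ 19.6 V

The wiper splits the pot into (1−α)R = 422.4 Ω above and αR = 1938 Ω below.
Lower section ‖ load = 1751 Ω.
V_wiper = 24.3 × 1751/(422.4 + 1751) = 19.6 V.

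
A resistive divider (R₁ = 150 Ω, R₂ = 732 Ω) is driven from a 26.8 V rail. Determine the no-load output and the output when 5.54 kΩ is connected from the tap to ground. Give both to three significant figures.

Unloaded: 22.2 V; loaded: 21.8 V

Open-circuit: V = 26.8 × 732/(150 + 732) = 22.2 V.
With the load, R₂ becomes R₂‖R_L = 646.6 Ω, so V = 26.8 × 646.6/796.6 = 21.8 V.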